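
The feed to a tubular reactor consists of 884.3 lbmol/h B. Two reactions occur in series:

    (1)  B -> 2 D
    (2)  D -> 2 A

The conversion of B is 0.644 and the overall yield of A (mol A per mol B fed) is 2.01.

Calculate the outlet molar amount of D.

Conversion of B: B consumed = 1ξ₁ = 0.644 × 884.3 → ξ₁ = 569.5 lbmol/h.
Yield of A: 2ξ₂ / 884.3 = 2.01 → ξ₂ = 888.7 lbmol/h.
Outlet amounts (n = n₀ + Σ ν·ξ):
  B: 884.3 − 1(569.5) = 314.8
  D: 0 + 2(569.5) − 1(888.7) = 250.3
  A: 0 + 2(888.7) = 1777

250 lbmol/h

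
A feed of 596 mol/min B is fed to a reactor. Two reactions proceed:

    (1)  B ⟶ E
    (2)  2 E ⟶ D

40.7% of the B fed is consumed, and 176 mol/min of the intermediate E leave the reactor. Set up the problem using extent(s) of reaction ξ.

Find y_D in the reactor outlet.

0.0592

Conversion of B: B consumed = 1ξ₁ = 0.407 × 596 → ξ₁ = 242.6 mol/min.
E balance: n_E = 0 + 1ξ₁ − 2ξ₂ = 176 → ξ₂ = (1·242.6 − 176)/2 = 33.29 mol/min.
Outlet amounts (n = n₀ + Σ ν·ξ):
  B: 596 − 1(242.6) = 353.4
  E: 0 + 1(242.6) − 2(33.29) = 176
  D: 0 + 1(33.29) = 33.29
Total out = 562.7 mol/min; y_D = 33.29 / 562.7 = 0.05915.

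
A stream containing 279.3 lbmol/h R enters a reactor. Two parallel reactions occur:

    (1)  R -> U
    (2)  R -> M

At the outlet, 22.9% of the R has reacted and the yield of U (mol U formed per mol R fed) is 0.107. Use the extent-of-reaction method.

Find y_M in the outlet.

0.122

Yield of U: 1ξ₁ / 279.3 = 0.107 → ξ₁ = 29.89 lbmol/h.
Conversion of R: 1ξ₁ + 1ξ₂ = 0.229 × 279.3 = 63.96 → ξ₂ = 34.07 lbmol/h.
Outlet amounts (n = n₀ + Σ ν·ξ):
  R: 279.3 − 1(29.89) − 1(34.07) = 215.3
  U: 0 + 1(29.89) = 29.89
  M: 0 + 1(34.07) = 34.07
Total out = 279.3 lbmol/h; y_M = 34.07 / 279.3 = 0.122.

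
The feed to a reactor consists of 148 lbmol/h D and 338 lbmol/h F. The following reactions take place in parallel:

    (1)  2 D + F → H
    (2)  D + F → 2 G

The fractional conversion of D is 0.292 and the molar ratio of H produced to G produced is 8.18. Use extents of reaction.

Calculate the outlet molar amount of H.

21 lbmol/h

Conversion of D: D consumed = 0.292 × 148 = 43.22 lbmol/h = 2ξ₁ + 1ξ₂.
Selectivity: 1ξ₁ / (2ξ₂) = 8.18 → ξ₁ = 16.36 ξ₂.
Substitute: (2·16.36 + 1) ξ₂ = 43.22 → ξ₂ = 1.282 lbmol/h, ξ₁ = 20.97 lbmol/h.
Outlet amounts (n = n₀ + Σ ν·ξ):
  D: 148 − 2(20.97) − 1(1.282) = 104.8
  F: 338 − 1(20.97) − 1(1.282) = 315.8
  H: 0 + 1(20.97) = 20.97
  G: 0 + 2(1.282) = 2.563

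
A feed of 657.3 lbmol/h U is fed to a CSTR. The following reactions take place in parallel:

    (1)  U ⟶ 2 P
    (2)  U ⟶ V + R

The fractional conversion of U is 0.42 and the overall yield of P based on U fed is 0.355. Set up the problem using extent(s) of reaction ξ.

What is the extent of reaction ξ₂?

Yield of P: 2ξ₁ / 657.3 = 0.355 → ξ₁ = 116.7 lbmol/h.
Conversion of U: 1ξ₁ + 1ξ₂ = 0.42 × 657.3 = 276.1 → ξ₂ = 159.4 lbmol/h.
Outlet amounts (n = n₀ + Σ ν·ξ):
  U: 657.3 − 1(116.7) − 1(159.4) = 381.2
  P: 0 + 2(116.7) = 233.3
  V: 0 + 1(159.4) = 159.4
  R: 0 + 1(159.4) = 159.4

ξ₂ = 159 lbmol/h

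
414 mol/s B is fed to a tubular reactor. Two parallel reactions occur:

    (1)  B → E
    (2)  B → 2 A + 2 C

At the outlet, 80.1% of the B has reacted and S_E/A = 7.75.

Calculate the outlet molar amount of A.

Conversion of B: B consumed = 0.801 × 414 = 331.6 mol/s = 1ξ₁ + 1ξ₂.
Selectivity: 1ξ₁ / (2ξ₂) = 7.75 → ξ₁ = 15.5 ξ₂.
Substitute: (1·15.5 + 1) ξ₂ = 331.6 → ξ₂ = 20.1 mol/s, ξ₁ = 311.5 mol/s.
Outlet amounts (n = n₀ + Σ ν·ξ):
  B: 414 − 1(311.5) − 1(20.1) = 82.39
  E: 0 + 1(311.5) = 311.5
  A: 0 + 2(20.1) = 40.2
  C: 0 + 2(20.1) = 40.2

40.2 mol/s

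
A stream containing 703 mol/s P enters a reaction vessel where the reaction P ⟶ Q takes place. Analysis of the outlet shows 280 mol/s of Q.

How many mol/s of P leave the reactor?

423 mol/s

For Q: n = n₀ + 1ξ → 280 = 0 + 1ξ, giving ξ = 280 mol/s.
Outlet amounts (n = n₀ + ν ξ):
  P: 703 − 1(280) = 423
  Q: 0 + 1(280) = 280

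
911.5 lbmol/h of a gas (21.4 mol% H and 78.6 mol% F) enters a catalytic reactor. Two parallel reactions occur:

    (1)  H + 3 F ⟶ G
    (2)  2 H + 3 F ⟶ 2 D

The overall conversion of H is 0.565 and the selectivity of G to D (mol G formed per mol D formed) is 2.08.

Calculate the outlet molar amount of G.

Conversion of H: H consumed = 0.565 × 195.1 = 110.2 lbmol/h = 1ξ₁ + 2ξ₂.
Selectivity: 1ξ₁ / (2ξ₂) = 2.08 → ξ₁ = 4.16 ξ₂.
Substitute: (1·4.16 + 2) ξ₂ = 110.2 → ξ₂ = 17.89 lbmol/h, ξ₁ = 74.43 lbmol/h.
Outlet amounts (n = n₀ + Σ ν·ξ):
  H: 195.1 − 1(74.43) − 2(17.89) = 84.85
  F: 716.4 − 3(74.43) − 3(17.89) = 439.5
  G: 0 + 1(74.43) = 74.43
  D: 0 + 2(17.89) = 35.78

74.4 lbmol/h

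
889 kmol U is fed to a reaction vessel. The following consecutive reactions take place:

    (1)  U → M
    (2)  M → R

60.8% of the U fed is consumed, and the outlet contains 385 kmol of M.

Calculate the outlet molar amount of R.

Conversion of U: U consumed = 1ξ₁ = 0.608 × 889 → ξ₁ = 540.5 kmol.
M balance: n_M = 0 + 1ξ₁ − 1ξ₂ = 385 → ξ₂ = (1·540.5 − 385)/1 = 155.5 kmol.
Outlet amounts (n = n₀ + Σ ν·ξ):
  U: 889 − 1(540.5) = 348.5
  M: 0 + 1(540.5) − 1(155.5) = 385
  R: 0 + 1(155.5) = 155.5

156 kmol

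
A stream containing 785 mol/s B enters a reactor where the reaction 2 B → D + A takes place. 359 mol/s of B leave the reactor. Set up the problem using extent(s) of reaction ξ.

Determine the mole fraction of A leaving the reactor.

For B: n = n₀ − 2ξ → 359 = 785 − 2ξ, giving ξ = 213 mol/s.
Outlet amounts (n = n₀ + ν ξ):
  B: 785 − 2(213) = 359
  D: 0 + 1(213) = 213
  A: 0 + 1(213) = 213
Total out = 785 mol/s; y_A = 213 / 785 = 0.2713.

0.271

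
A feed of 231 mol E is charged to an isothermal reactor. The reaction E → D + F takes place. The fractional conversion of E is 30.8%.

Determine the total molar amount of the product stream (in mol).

302 mol

E reacted = 0.308 × 231 = 71.15 mol; ν_E = −1, so ξ = 71.15/1 = 71.15 mol.
Outlet amounts (n = n₀ + ν ξ):
  E: 231 − 1(71.15) = 159.9
  D: 0 + 1(71.15) = 71.15
  F: 0 + 1(71.15) = 71.15
Total out = 159.9 + 71.15 + 71.15 = 302.1 mol.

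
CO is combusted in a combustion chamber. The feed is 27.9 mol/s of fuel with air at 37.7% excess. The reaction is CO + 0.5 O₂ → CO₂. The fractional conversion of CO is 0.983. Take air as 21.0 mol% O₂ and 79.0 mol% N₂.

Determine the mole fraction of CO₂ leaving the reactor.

0.26

Stoichiometric O₂ = 0.5 × 27.9 = 13.95 mol/s; O₂ fed = 13.95 × 1.377 = 19.21 mol/s.
N₂ fed = 19.21 × 79/21 = 72.26 mol/s.
Fuel reacted = 0.983 × 27.9 → ξ = 27.43 mol/s.
Outlet (n = n₀ + ν ξ):
  CO: 27.9 − 1(27.43) = 0.4743
  O₂: 19.21 − 0.5(27.43) = 5.496
  N₂: 72.26 (inert)
  CO₂: 0 + 1(27.43) = 27.43
Total out = 105.7 mol/s; y_CO₂ = 27.43 / 105.7 = 0.2596.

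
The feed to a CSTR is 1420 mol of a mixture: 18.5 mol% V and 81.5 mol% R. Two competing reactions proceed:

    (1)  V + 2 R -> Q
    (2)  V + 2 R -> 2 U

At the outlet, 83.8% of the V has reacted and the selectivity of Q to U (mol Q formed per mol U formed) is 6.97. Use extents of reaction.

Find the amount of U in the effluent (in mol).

29.5 mol

Conversion of V: V consumed = 0.838 × 262.7 = 220.1 mol = 1ξ₁ + 1ξ₂.
Selectivity: 1ξ₁ / (2ξ₂) = 6.97 → ξ₁ = 13.94 ξ₂.
Substitute: (1·13.94 + 1) ξ₂ = 220.1 → ξ₂ = 14.74 mol, ξ₁ = 205.4 mol.
Outlet amounts (n = n₀ + Σ ν·ξ):
  V: 262.7 − 1(205.4) − 1(14.74) = 42.56
  R: 1157 − 2(205.4) − 2(14.74) = 717
  Q: 0 + 1(205.4) = 205.4
  U: 0 + 2(14.74) = 29.47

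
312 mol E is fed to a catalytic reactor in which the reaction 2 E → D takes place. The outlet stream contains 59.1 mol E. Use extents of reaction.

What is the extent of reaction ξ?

For E: n = n₀ − 2ξ → 59.1 = 312 − 2ξ, giving ξ = 126.5 mol.
Outlet amounts (n = n₀ + ν ξ):
  E: 312 − 2(126.5) = 59.1
  D: 0 + 1(126.5) = 126.5

ξ = 126 mol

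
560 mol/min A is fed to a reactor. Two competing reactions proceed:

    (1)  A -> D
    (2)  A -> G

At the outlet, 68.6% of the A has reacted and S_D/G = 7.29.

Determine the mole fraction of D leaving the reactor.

0.603

Conversion of A: A consumed = 0.686 × 560 = 384.2 mol/min = 1ξ₁ + 1ξ₂.
Selectivity: 1ξ₁ / (1ξ₂) = 7.29 → ξ₁ = 7.29 ξ₂.
Substitute: (1·7.29 + 1) ξ₂ = 384.2 → ξ₂ = 46.34 mol/min, ξ₁ = 337.8 mol/min.
Outlet amounts (n = n₀ + Σ ν·ξ):
  A: 560 − 1(337.8) − 1(46.34) = 175.8
  D: 0 + 1(337.8) = 337.8
  G: 0 + 1(46.34) = 46.34
Total out = 560 mol/min; y_D = 337.8 / 560 = 0.6032.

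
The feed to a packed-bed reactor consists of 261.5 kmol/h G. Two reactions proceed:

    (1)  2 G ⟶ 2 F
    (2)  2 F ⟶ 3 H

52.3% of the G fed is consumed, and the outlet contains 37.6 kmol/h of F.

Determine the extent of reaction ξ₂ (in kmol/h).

Conversion of G: G consumed = 2ξ₁ = 0.523 × 261.5 → ξ₁ = 68.38 kmol/h.
F balance: n_F = 0 + 2ξ₁ − 2ξ₂ = 37.6 → ξ₂ = (2·68.38 − 37.6)/2 = 49.58 kmol/h.
Outlet amounts (n = n₀ + Σ ν·ξ):
  G: 261.5 − 2(68.38) = 124.7
  F: 0 + 2(68.38) − 2(49.58) = 37.6
  H: 0 + 3(49.58) = 148.7

ξ₂ = 49.6 kmol/h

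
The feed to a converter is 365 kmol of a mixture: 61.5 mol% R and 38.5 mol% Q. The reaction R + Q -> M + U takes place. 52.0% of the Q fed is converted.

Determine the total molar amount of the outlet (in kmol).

Q reacted = 0.52 × 140.5 = 73.07 kmol; ν_Q = −1, so ξ = 73.07/1 = 73.07 kmol.
Outlet amounts (n = n₀ + ν ξ):
  R: 224.5 − 1(73.07) = 151.4
  Q: 140.5 − 1(73.07) = 67.45
  M: 0 + 1(73.07) = 73.07
  U: 0 + 1(73.07) = 73.07
Total out = 151.4 + 67.45 + 73.07 + 73.07 = 365 kmol.

365 kmol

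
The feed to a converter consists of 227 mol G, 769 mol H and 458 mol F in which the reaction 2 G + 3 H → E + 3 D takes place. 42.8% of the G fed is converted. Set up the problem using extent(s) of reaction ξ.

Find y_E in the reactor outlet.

0.0346

G reacted = 0.428 × 227 = 97.16 mol; ν_G = −2, so ξ = 97.16/2 = 48.58 mol.
Outlet amounts (n = n₀ + ν ξ):
  G: 227 − 2(48.58) = 129.8
  H: 769 − 3(48.58) = 623.3
  E: 0 + 1(48.58) = 48.58
  D: 0 + 3(48.58) = 145.7
  F: 458 (inert)
Total out = 1405 mol; y_E = 48.58 / 1405 = 0.03456.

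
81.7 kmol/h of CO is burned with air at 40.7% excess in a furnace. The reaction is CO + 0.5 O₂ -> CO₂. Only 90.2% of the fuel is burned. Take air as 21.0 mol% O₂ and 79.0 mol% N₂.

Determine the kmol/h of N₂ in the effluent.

216 kmol/h

Stoichiometric O₂ = 0.5 × 81.7 = 40.85 kmol/h; O₂ fed = 40.85 × 1.407 = 57.48 kmol/h.
N₂ fed = 57.48 × 79/21 = 216.2 kmol/h.
Fuel reacted = 0.902 × 81.7 → ξ = 73.69 kmol/h.
Outlet (n = n₀ + ν ξ):
  CO: 81.7 − 1(73.69) = 8.007
  O₂: 57.48 − 0.5(73.69) = 20.63
  N₂: 216.2 (inert)
  CO₂: 0 + 1(73.69) = 73.69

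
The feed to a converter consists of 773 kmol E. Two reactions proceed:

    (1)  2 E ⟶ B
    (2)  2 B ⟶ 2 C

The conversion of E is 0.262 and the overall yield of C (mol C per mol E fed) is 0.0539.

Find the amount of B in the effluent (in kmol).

Conversion of E: E consumed = 2ξ₁ = 0.262 × 773 → ξ₁ = 101.3 kmol.
Yield of C: 2ξ₂ / 773 = 0.0539 → ξ₂ = 20.83 kmol.
Outlet amounts (n = n₀ + Σ ν·ξ):
  E: 773 − 2(101.3) = 570.5
  B: 0 + 1(101.3) − 2(20.83) = 59.6
  C: 0 + 2(20.83) = 41.66

59.6 kmol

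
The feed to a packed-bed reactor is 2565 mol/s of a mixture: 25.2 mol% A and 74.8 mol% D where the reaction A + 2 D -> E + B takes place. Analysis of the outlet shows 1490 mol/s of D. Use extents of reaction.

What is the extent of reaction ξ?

For D: n = n₀ − 2ξ → 1490 = 1919 − 2ξ, giving ξ = 214.3 mol/s.
Outlet amounts (n = n₀ + ν ξ):
  A: 646.4 − 1(214.3) = 432.1
  D: 1919 − 2(214.3) = 1490
  E: 0 + 1(214.3) = 214.3
  B: 0 + 1(214.3) = 214.3

ξ = 214 mol/s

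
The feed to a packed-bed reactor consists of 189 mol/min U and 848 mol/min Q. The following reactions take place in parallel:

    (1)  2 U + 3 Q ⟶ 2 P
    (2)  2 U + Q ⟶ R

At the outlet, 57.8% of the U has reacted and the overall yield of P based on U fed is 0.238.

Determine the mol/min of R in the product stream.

32.1 mol/min

Yield of P: 2ξ₁ / 189 = 0.238 → ξ₁ = 22.49 mol/min.
Conversion of U: 2ξ₁ + 2ξ₂ = 0.578 × 189 = 109.2 → ξ₂ = 32.13 mol/min.
Outlet amounts (n = n₀ + Σ ν·ξ):
  U: 189 − 2(22.49) − 2(32.13) = 79.76
  Q: 848 − 3(22.49) − 1(32.13) = 748.4
  P: 0 + 2(22.49) = 44.98
  R: 0 + 1(32.13) = 32.13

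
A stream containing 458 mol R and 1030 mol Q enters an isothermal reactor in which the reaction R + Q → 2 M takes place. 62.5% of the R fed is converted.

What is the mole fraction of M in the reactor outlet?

0.385

R reacted = 0.625 × 458 = 286.2 mol; ν_R = −1, so ξ = 286.2/1 = 286.2 mol.
Outlet amounts (n = n₀ + ν ξ):
  R: 458 − 1(286.2) = 171.8
  Q: 1030 − 1(286.2) = 743.8
  M: 0 + 2(286.2) = 572.5
Total out = 1488 mol; y_M = 572.5 / 1488 = 0.3847.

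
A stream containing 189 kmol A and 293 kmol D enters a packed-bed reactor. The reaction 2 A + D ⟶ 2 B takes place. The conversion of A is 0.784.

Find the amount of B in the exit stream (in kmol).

A reacted = 0.784 × 189 = 148.2 kmol; ν_A = −2, so ξ = 148.2/2 = 74.09 kmol.
Outlet amounts (n = n₀ + ν ξ):
  A: 189 − 2(74.09) = 40.82
  D: 293 − 1(74.09) = 218.9
  B: 0 + 2(74.09) = 148.2

148 kmol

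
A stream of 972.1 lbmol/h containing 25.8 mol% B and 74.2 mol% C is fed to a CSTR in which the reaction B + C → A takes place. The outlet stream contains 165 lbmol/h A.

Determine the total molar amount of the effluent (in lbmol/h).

807 lbmol/h

For A: n = n₀ + 1ξ → 165 = 0 + 1ξ, giving ξ = 165 lbmol/h.
Outlet amounts (n = n₀ + ν ξ):
  B: 250.8 − 1(165) = 85.8
  C: 721.3 − 1(165) = 556.3
  A: 0 + 1(165) = 165
Total out = 85.8 + 556.3 + 165 = 807.1 lbmol/h.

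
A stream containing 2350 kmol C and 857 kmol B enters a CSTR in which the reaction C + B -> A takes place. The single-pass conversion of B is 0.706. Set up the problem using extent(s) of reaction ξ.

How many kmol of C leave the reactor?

1740 kmol

B reacted = 0.706 × 857 = 605 kmol; ν_B = −1, so ξ = 605/1 = 605 kmol.
Outlet amounts (n = n₀ + ν ξ):
  C: 2350 − 1(605) = 1745
  B: 857 − 1(605) = 252
  A: 0 + 1(605) = 605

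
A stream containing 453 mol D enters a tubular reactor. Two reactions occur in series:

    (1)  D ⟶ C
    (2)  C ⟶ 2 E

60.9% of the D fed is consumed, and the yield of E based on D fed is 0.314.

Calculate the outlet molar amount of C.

Conversion of D: D consumed = 1ξ₁ = 0.609 × 453 → ξ₁ = 275.9 mol.
Yield of E: 2ξ₂ / 453 = 0.314 → ξ₂ = 71.12 mol.
Outlet amounts (n = n₀ + Σ ν·ξ):
  D: 453 − 1(275.9) = 177.1
  C: 0 + 1(275.9) − 1(71.12) = 204.8
  E: 0 + 2(71.12) = 142.2

205 mol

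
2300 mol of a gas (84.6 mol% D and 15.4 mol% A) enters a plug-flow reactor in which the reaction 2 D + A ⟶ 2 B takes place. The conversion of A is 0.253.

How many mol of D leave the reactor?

1770 mol

A reacted = 0.253 × 354.2 = 89.61 mol; ν_A = −1, so ξ = 89.61/1 = 89.61 mol.
Outlet amounts (n = n₀ + ν ξ):
  D: 1946 − 2(89.61) = 1767
  A: 354.2 − 1(89.61) = 264.6
  B: 0 + 2(89.61) = 179.2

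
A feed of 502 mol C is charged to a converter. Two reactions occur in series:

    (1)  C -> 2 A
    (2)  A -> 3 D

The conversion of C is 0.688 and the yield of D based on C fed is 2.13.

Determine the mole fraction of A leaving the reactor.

Conversion of C: C consumed = 1ξ₁ = 0.688 × 502 → ξ₁ = 345.4 mol.
Yield of D: 3ξ₂ / 502 = 2.13 → ξ₂ = 356.4 mol.
Outlet amounts (n = n₀ + Σ ν·ξ):
  C: 502 − 1(345.4) = 156.6
  A: 0 + 2(345.4) − 1(356.4) = 334.3
  D: 0 + 3(356.4) = 1069
Total out = 1560 mol; y_A = 334.3 / 1560 = 0.2143.

0.214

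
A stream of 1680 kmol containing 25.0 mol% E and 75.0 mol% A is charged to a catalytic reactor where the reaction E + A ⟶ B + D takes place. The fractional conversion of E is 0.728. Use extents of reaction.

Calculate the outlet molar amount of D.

E reacted = 0.728 × 420 = 305.8 kmol; ν_E = −1, so ξ = 305.8/1 = 305.8 kmol.
Outlet amounts (n = n₀ + ν ξ):
  E: 420 − 1(305.8) = 114.2
  A: 1260 − 1(305.8) = 954.2
  B: 0 + 1(305.8) = 305.8
  D: 0 + 1(305.8) = 305.8

306 kmol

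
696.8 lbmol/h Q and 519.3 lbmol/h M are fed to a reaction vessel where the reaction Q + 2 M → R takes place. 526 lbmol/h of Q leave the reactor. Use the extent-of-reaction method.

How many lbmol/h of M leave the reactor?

178 lbmol/h

For Q: n = n₀ − 1ξ → 526 = 696.8 − 1ξ, giving ξ = 170.8 lbmol/h.
Outlet amounts (n = n₀ + ν ξ):
  Q: 696.8 − 1(170.8) = 526
  M: 519.3 − 2(170.8) = 177.7
  R: 0 + 1(170.8) = 170.8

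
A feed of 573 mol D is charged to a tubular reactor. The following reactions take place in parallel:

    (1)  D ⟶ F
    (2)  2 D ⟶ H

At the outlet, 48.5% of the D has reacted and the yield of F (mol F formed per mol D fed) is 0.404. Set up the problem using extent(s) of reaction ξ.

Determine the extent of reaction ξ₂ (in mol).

Yield of F: 1ξ₁ / 573 = 0.404 → ξ₁ = 231.5 mol.
Conversion of D: 1ξ₁ + 2ξ₂ = 0.485 × 573 = 277.9 → ξ₂ = 23.21 mol.
Outlet amounts (n = n₀ + Σ ν·ξ):
  D: 573 − 1(231.5) − 2(23.21) = 295.1
  F: 0 + 1(231.5) = 231.5
  H: 0 + 1(23.21) = 23.21

ξ₂ = 23.2 mol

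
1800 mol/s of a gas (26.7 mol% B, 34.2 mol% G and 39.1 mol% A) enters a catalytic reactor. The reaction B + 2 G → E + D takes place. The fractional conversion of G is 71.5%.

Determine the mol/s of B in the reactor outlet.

261 mol/s

G reacted = 0.715 × 615.6 = 440.2 mol/s; ν_G = −2, so ξ = 440.2/2 = 220.1 mol/s.
Outlet amounts (n = n₀ + ν ξ):
  B: 480.6 − 1(220.1) = 260.5
  G: 615.6 − 2(220.1) = 175.4
  E: 0 + 1(220.1) = 220.1
  D: 0 + 1(220.1) = 220.1
  A: 703.8 (inert)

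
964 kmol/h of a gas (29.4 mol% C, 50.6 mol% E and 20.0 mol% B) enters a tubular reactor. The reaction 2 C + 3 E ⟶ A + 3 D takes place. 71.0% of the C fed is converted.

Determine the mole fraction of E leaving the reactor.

C reacted = 0.71 × 283.4 = 201.2 kmol/h; ν_C = −2, so ξ = 201.2/2 = 100.6 kmol/h.
Outlet amounts (n = n₀ + ν ξ):
  C: 283.4 − 2(100.6) = 82.19
  E: 487.8 − 3(100.6) = 185.9
  A: 0 + 1(100.6) = 100.6
  D: 0 + 3(100.6) = 301.8
  B: 192.8 (inert)
Total out = 863.4 kmol/h; y_E = 185.9 / 863.4 = 0.2154.

0.215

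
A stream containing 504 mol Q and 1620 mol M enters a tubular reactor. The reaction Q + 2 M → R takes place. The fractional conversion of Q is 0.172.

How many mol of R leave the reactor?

Q reacted = 0.172 × 504 = 86.69 mol; ν_Q = −1, so ξ = 86.69/1 = 86.69 mol.
Outlet amounts (n = n₀ + ν ξ):
  Q: 504 − 1(86.69) = 417.3
  M: 1620 − 2(86.69) = 1447
  R: 0 + 1(86.69) = 86.69

86.7 mol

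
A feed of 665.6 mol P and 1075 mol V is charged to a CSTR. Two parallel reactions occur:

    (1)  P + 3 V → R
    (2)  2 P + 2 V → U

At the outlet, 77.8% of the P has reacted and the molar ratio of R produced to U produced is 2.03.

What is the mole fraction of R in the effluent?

Conversion of P: P consumed = 0.778 × 665.6 = 517.8 mol = 1ξ₁ + 2ξ₂.
Selectivity: 1ξ₁ / (1ξ₂) = 2.03 → ξ₁ = 2.03 ξ₂.
Substitute: (1·2.03 + 2) ξ₂ = 517.8 → ξ₂ = 128.5 mol, ξ₁ = 260.8 mol.
Outlet amounts (n = n₀ + Σ ν·ξ):
  P: 665.6 − 1(260.8) − 2(128.5) = 147.8
  V: 1075 − 3(260.8) − 2(128.5) = 35.47
  R: 0 + 1(260.8) = 260.8
  U: 0 + 1(128.5) = 128.5
Total out = 572.6 mol; y_R = 260.8 / 572.6 = 0.4556.

0.456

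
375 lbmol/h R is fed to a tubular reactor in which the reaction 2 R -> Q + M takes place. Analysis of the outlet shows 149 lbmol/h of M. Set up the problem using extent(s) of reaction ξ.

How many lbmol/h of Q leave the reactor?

For M: n = n₀ + 1ξ → 149 = 0 + 1ξ, giving ξ = 149 lbmol/h.
Outlet amounts (n = n₀ + ν ξ):
  R: 375 − 2(149) = 77
  Q: 0 + 1(149) = 149
  M: 0 + 1(149) = 149

149 lbmol/h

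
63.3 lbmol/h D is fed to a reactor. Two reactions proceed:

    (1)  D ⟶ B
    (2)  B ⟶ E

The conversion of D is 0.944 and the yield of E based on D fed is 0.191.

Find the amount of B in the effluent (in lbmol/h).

Conversion of D: D consumed = 1ξ₁ = 0.944 × 63.3 → ξ₁ = 59.76 lbmol/h.
Yield of E: 1ξ₂ / 63.3 = 0.191 → ξ₂ = 12.09 lbmol/h.
Outlet amounts (n = n₀ + Σ ν·ξ):
  D: 63.3 − 1(59.76) = 3.545
  B: 0 + 1(59.76) − 1(12.09) = 47.66
  E: 0 + 1(12.09) = 12.09

47.7 lbmol/h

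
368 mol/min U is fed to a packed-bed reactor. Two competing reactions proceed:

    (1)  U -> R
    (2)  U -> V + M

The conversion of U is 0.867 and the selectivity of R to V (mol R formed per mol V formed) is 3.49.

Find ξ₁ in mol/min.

ξ₁ = 248 mol/min

Conversion of U: U consumed = 0.867 × 368 = 319.1 mol/min = 1ξ₁ + 1ξ₂.
Selectivity: 1ξ₁ / (1ξ₂) = 3.49 → ξ₁ = 3.49 ξ₂.
Substitute: (1·3.49 + 1) ξ₂ = 319.1 → ξ₂ = 71.06 mol/min, ξ₁ = 248 mol/min.
Outlet amounts (n = n₀ + Σ ν·ξ):
  U: 368 − 1(248) − 1(71.06) = 48.94
  R: 0 + 1(248) = 248
  V: 0 + 1(71.06) = 71.06
  M: 0 + 1(71.06) = 71.06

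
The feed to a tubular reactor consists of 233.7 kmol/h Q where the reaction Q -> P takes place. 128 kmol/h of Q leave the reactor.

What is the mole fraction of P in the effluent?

0.452

For Q: n = n₀ − 1ξ → 128 = 233.7 − 1ξ, giving ξ = 105.7 kmol/h.
Outlet amounts (n = n₀ + ν ξ):
  Q: 233.7 − 1(105.7) = 128
  P: 0 + 1(105.7) = 105.7
Total out = 233.7 kmol/h; y_P = 105.7 / 233.7 = 0.4523.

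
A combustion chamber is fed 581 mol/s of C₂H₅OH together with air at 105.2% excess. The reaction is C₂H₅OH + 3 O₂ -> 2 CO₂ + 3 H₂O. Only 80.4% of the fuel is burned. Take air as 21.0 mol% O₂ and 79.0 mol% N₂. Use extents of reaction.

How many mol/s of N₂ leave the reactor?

13500 mol/s

Stoichiometric O₂ = 3 × 581 = 1743 mol/s; O₂ fed = 1743 × 2.052 = 3577 mol/s.
N₂ fed = 3577 × 79/21 = 13450 mol/s.
Fuel reacted = 0.804 × 581 → ξ = 467.1 mol/s.
Outlet (n = n₀ + ν ξ):
  C₂H₅OH: 581 − 1(467.1) = 113.9
  O₂: 3577 − 3(467.1) = 2175
  N₂: 13450 (inert)
  CO₂: 0 + 2(467.1) = 934.2
  H₂O: 0 + 3(467.1) = 1401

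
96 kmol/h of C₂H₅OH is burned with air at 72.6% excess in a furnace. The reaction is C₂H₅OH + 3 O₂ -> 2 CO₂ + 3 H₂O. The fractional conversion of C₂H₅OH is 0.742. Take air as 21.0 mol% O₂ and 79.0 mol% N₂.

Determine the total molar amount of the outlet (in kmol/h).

Stoichiometric O₂ = 3 × 96 = 288 kmol/h; O₂ fed = 288 × 1.726 = 497.1 kmol/h.
N₂ fed = 497.1 × 79/21 = 1870 kmol/h.
Fuel reacted = 0.742 × 96 → ξ = 71.23 kmol/h.
Outlet (n = n₀ + ν ξ):
  C₂H₅OH: 96 − 1(71.23) = 24.77
  O₂: 497.1 − 3(71.23) = 283.4
  N₂: 1870 (inert)
  CO₂: 0 + 2(71.23) = 142.5
  H₂O: 0 + 3(71.23) = 213.7
Total out = 24.77 + 283.4 + 1870 + 142.5 + 213.7 = 2534 kmol/h.

2530 kmol/h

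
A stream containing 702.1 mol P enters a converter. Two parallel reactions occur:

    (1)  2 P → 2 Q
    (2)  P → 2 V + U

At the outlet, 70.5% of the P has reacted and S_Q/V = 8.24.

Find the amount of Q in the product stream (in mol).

467 mol

Conversion of P: P consumed = 0.705 × 702.1 = 495 mol = 2ξ₁ + 1ξ₂.
Selectivity: 2ξ₁ / (2ξ₂) = 8.24 → ξ₁ = 8.24 ξ₂.
Substitute: (2·8.24 + 1) ξ₂ = 495 → ξ₂ = 28.32 mol, ξ₁ = 233.3 mol.
Outlet amounts (n = n₀ + Σ ν·ξ):
  P: 702.1 − 2(233.3) − 1(28.32) = 207.1
  Q: 0 + 2(233.3) = 466.7
  V: 0 + 2(28.32) = 56.63
  U: 0 + 1(28.32) = 28.32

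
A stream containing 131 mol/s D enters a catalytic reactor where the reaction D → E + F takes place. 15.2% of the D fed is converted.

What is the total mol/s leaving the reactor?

D reacted = 0.152 × 131 = 19.91 mol/s; ν_D = −1, so ξ = 19.91/1 = 19.91 mol/s.
Outlet amounts (n = n₀ + ν ξ):
  D: 131 − 1(19.91) = 111.1
  E: 0 + 1(19.91) = 19.91
  F: 0 + 1(19.91) = 19.91
Total out = 111.1 + 19.91 + 19.91 = 150.9 mol/s.

151 mol/s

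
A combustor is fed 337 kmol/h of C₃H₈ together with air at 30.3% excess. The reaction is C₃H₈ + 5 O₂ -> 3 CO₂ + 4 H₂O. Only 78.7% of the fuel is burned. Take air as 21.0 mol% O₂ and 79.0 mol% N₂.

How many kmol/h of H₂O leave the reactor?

Stoichiometric O₂ = 5 × 337 = 1685 kmol/h; O₂ fed = 1685 × 1.303 = 2196 kmol/h.
N₂ fed = 2196 × 79/21 = 8259 kmol/h.
Fuel reacted = 0.787 × 337 → ξ = 265.2 kmol/h.
Outlet (n = n₀ + ν ξ):
  C₃H₈: 337 − 1(265.2) = 71.78
  O₂: 2196 − 5(265.2) = 869.5
  N₂: 8259 (inert)
  CO₂: 0 + 3(265.2) = 795.7
  H₂O: 0 + 4(265.2) = 1061

1060 kmol/h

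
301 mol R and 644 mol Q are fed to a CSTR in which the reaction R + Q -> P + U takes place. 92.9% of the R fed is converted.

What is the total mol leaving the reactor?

R reacted = 0.929 × 301 = 279.6 mol; ν_R = −1, so ξ = 279.6/1 = 279.6 mol.
Outlet amounts (n = n₀ + ν ξ):
  R: 301 − 1(279.6) = 21.37
  Q: 644 − 1(279.6) = 364.4
  P: 0 + 1(279.6) = 279.6
  U: 0 + 1(279.6) = 279.6
Total out = 21.37 + 364.4 + 279.6 + 279.6 = 945 mol.

945 mol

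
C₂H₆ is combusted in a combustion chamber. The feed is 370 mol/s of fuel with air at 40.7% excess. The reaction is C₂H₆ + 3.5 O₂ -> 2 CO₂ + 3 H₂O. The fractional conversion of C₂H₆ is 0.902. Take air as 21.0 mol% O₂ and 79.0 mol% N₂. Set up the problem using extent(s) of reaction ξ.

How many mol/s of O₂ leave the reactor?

654 mol/s

Stoichiometric O₂ = 3.5 × 370 = 1295 mol/s; O₂ fed = 1295 × 1.407 = 1822 mol/s.
N₂ fed = 1822 × 79/21 = 6854 mol/s.
Fuel reacted = 0.902 × 370 → ξ = 333.7 mol/s.
Outlet (n = n₀ + ν ξ):
  C₂H₆: 370 − 1(333.7) = 36.26
  O₂: 1822 − 3.5(333.7) = 654
  N₂: 6854 (inert)
  CO₂: 0 + 2(333.7) = 667.5
  H₂O: 0 + 3(333.7) = 1001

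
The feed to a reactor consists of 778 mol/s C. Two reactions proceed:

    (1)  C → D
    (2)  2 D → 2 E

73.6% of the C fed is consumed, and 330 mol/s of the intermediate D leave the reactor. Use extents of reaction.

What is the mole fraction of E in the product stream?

0.312

Conversion of C: C consumed = 1ξ₁ = 0.736 × 778 → ξ₁ = 572.6 mol/s.
D balance: n_D = 0 + 1ξ₁ − 2ξ₂ = 330 → ξ₂ = (1·572.6 − 330)/2 = 121.3 mol/s.
Outlet amounts (n = n₀ + Σ ν·ξ):
  C: 778 − 1(572.6) = 205.4
  D: 0 + 1(572.6) − 2(121.3) = 330
  E: 0 + 2(121.3) = 242.6
Total out = 778 mol/s; y_E = 242.6 / 778 = 0.3118.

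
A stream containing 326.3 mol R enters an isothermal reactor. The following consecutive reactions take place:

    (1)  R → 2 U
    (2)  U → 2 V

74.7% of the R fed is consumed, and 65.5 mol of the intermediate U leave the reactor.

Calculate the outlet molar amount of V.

844 mol

Conversion of R: R consumed = 1ξ₁ = 0.747 × 326.3 → ξ₁ = 243.7 mol.
U balance: n_U = 0 + 2ξ₁ − 1ξ₂ = 65.5 → ξ₂ = (2·243.7 − 65.5)/1 = 422 mol.
Outlet amounts (n = n₀ + Σ ν·ξ):
  R: 326.3 − 1(243.7) = 82.55
  U: 0 + 2(243.7) − 1(422) = 65.5
  V: 0 + 2(422) = 844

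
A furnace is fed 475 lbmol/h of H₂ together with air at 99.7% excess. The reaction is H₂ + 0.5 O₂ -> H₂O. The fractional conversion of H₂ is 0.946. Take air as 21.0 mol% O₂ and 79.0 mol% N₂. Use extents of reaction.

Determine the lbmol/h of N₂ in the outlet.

1780 lbmol/h

Stoichiometric O₂ = 0.5 × 475 = 237.5 lbmol/h; O₂ fed = 237.5 × 1.997 = 474.3 lbmol/h.
N₂ fed = 474.3 × 79/21 = 1784 lbmol/h.
Fuel reacted = 0.946 × 475 → ξ = 449.3 lbmol/h.
Outlet (n = n₀ + ν ξ):
  H₂: 475 − 1(449.3) = 25.65
  O₂: 474.3 − 0.5(449.3) = 249.6
  N₂: 1784 (inert)
  H₂O: 0 + 1(449.3) = 449.3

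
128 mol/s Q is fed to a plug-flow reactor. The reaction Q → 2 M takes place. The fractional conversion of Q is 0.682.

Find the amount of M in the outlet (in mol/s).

175 mol/s

Q reacted = 0.682 × 128 = 87.3 mol/s; ν_Q = −1, so ξ = 87.3/1 = 87.3 mol/s.
Outlet amounts (n = n₀ + ν ξ):
  Q: 128 − 1(87.3) = 40.7
  M: 0 + 2(87.3) = 174.6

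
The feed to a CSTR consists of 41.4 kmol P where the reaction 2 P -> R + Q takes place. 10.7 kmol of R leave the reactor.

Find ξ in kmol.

For R: n = n₀ + 1ξ → 10.7 = 0 + 1ξ, giving ξ = 10.7 kmol.
Outlet amounts (n = n₀ + ν ξ):
  P: 41.4 − 2(10.7) = 20
  R: 0 + 1(10.7) = 10.7
  Q: 0 + 1(10.7) = 10.7

ξ = 10.7 kmol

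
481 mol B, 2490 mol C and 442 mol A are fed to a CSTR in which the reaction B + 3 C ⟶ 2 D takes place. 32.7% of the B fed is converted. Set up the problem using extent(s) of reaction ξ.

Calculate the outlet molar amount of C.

B reacted = 0.327 × 481 = 157.3 mol; ν_B = −1, so ξ = 157.3/1 = 157.3 mol.
Outlet amounts (n = n₀ + ν ξ):
  B: 481 − 1(157.3) = 323.7
  C: 2490 − 3(157.3) = 2018
  D: 0 + 2(157.3) = 314.6
  A: 442 (inert)

2020 mol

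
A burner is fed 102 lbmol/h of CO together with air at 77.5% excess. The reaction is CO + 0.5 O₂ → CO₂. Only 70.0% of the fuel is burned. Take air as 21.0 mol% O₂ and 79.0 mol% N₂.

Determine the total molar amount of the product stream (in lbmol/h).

Stoichiometric O₂ = 0.5 × 102 = 51 lbmol/h; O₂ fed = 51 × 1.775 = 90.52 lbmol/h.
N₂ fed = 90.52 × 79/21 = 340.5 lbmol/h.
Fuel reacted = 0.7 × 102 → ξ = 71.4 lbmol/h.
Outlet (n = n₀ + ν ξ):
  CO: 102 − 1(71.4) = 30.6
  O₂: 90.52 − 0.5(71.4) = 54.82
  N₂: 340.5 (inert)
  CO₂: 0 + 1(71.4) = 71.4
Total out = 30.6 + 54.82 + 340.5 + 71.4 = 497.4 lbmol/h.

497 lbmol/h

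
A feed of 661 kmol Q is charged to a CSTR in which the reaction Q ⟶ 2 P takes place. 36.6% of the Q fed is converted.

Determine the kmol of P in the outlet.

Q reacted = 0.366 × 661 = 241.9 kmol; ν_Q = −1, so ξ = 241.9/1 = 241.9 kmol.
Outlet amounts (n = n₀ + ν ξ):
  Q: 661 − 1(241.9) = 419.1
  P: 0 + 2(241.9) = 483.9

484 kmol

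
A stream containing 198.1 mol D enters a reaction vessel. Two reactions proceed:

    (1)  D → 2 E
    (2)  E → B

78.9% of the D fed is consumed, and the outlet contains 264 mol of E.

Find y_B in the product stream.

Conversion of D: D consumed = 1ξ₁ = 0.789 × 198.1 → ξ₁ = 156.3 mol.
E balance: n_E = 0 + 2ξ₁ − 1ξ₂ = 264 → ξ₂ = (2·156.3 − 264)/1 = 48.6 mol.
Outlet amounts (n = n₀ + Σ ν·ξ):
  D: 198.1 − 1(156.3) = 41.8
  E: 0 + 2(156.3) − 1(48.6) = 264
  B: 0 + 1(48.6) = 48.6
Total out = 354.4 mol; y_B = 48.6 / 354.4 = 0.1371.

0.137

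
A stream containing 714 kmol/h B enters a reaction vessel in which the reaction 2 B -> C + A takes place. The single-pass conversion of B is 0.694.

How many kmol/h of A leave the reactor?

248 kmol/h

B reacted = 0.694 × 714 = 495.5 kmol/h; ν_B = −2, so ξ = 495.5/2 = 247.8 kmol/h.
Outlet amounts (n = n₀ + ν ξ):
  B: 714 − 2(247.8) = 218.5
  C: 0 + 1(247.8) = 247.8
  A: 0 + 1(247.8) = 247.8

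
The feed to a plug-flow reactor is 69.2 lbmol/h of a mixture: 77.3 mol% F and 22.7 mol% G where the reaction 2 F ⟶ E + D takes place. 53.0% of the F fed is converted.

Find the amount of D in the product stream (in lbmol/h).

F reacted = 0.53 × 53.49 = 28.35 lbmol/h; ν_F = −2, so ξ = 28.35/2 = 14.18 lbmol/h.
Outlet amounts (n = n₀ + ν ξ):
  F: 53.49 − 2(14.18) = 25.14
  E: 0 + 1(14.18) = 14.18
  D: 0 + 1(14.18) = 14.18
  G: 15.71 (inert)

14.2 lbmol/h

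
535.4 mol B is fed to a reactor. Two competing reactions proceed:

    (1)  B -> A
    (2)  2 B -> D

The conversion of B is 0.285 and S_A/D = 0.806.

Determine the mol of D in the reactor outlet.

Conversion of B: B consumed = 0.285 × 535.4 = 152.6 mol = 1ξ₁ + 2ξ₂.
Selectivity: 1ξ₁ / (1ξ₂) = 0.806 → ξ₁ = 0.806 ξ₂.
Substitute: (1·0.806 + 2) ξ₂ = 152.6 → ξ₂ = 54.38 mol, ξ₁ = 43.83 mol.
Outlet amounts (n = n₀ + Σ ν·ξ):
  B: 535.4 − 1(43.83) − 2(54.38) = 382.8
  A: 0 + 1(43.83) = 43.83
  D: 0 + 1(54.38) = 54.38

54.4 mol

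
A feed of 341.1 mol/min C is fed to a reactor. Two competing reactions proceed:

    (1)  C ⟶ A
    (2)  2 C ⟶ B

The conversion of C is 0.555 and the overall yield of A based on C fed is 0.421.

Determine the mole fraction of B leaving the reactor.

0.0718

Yield of A: 1ξ₁ / 341.1 = 0.421 → ξ₁ = 143.6 mol/min.
Conversion of C: 1ξ₁ + 2ξ₂ = 0.555 × 341.1 = 189.3 → ξ₂ = 22.85 mol/min.
Outlet amounts (n = n₀ + Σ ν·ξ):
  C: 341.1 − 1(143.6) − 2(22.85) = 151.8
  A: 0 + 1(143.6) = 143.6
  B: 0 + 1(22.85) = 22.85
Total out = 318.2 mol/min; y_B = 22.85 / 318.2 = 0.07181.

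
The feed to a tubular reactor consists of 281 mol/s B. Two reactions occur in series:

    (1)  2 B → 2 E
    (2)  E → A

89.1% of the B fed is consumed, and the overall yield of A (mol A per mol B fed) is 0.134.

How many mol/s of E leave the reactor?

213 mol/s

Conversion of B: B consumed = 2ξ₁ = 0.891 × 281 → ξ₁ = 125.2 mol/s.
Yield of A: 1ξ₂ / 281 = 0.134 → ξ₂ = 37.65 mol/s.
Outlet amounts (n = n₀ + Σ ν·ξ):
  B: 281 − 2(125.2) = 30.63
  E: 0 + 2(125.2) − 1(37.65) = 212.7
  A: 0 + 1(37.65) = 37.65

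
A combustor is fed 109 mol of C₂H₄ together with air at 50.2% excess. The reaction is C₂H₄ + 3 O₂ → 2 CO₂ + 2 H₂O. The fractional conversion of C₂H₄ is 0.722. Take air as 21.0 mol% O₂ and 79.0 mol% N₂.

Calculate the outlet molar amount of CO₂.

157 mol

Stoichiometric O₂ = 3 × 109 = 327 mol; O₂ fed = 327 × 1.502 = 491.2 mol.
N₂ fed = 491.2 × 79/21 = 1848 mol.
Fuel reacted = 0.722 × 109 → ξ = 78.7 mol.
Outlet (n = n₀ + ν ξ):
  C₂H₄: 109 − 1(78.7) = 30.3
  O₂: 491.2 − 3(78.7) = 255.1
  N₂: 1848 (inert)
  CO₂: 0 + 2(78.7) = 157.4
  H₂O: 0 + 2(78.7) = 157.4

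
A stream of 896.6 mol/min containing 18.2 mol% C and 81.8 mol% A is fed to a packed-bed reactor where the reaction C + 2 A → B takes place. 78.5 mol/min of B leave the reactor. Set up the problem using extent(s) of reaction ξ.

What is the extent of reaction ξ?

For B: n = n₀ + 1ξ → 78.5 = 0 + 1ξ, giving ξ = 78.5 mol/min.
Outlet amounts (n = n₀ + ν ξ):
  C: 163.2 − 1(78.5) = 84.68
  A: 733.4 − 2(78.5) = 576.4
  B: 0 + 1(78.5) = 78.5

ξ = 78.5 mol/min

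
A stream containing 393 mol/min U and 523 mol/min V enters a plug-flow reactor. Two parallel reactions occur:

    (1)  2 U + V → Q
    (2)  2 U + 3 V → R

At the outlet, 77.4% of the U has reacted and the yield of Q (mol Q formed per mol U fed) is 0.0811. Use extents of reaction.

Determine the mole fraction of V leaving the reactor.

0.351

Yield of Q: 1ξ₁ / 393 = 0.0811 → ξ₁ = 31.87 mol/min.
Conversion of U: 2ξ₁ + 2ξ₂ = 0.774 × 393 = 304.2 → ξ₂ = 120.2 mol/min.
Outlet amounts (n = n₀ + Σ ν·ξ):
  U: 393 − 2(31.87) − 2(120.2) = 88.82
  V: 523 − 1(31.87) − 3(120.2) = 130.5
  Q: 0 + 1(31.87) = 31.87
  R: 0 + 1(120.2) = 120.2
Total out = 371.4 mol/min; y_V = 130.5 / 371.4 = 0.3513.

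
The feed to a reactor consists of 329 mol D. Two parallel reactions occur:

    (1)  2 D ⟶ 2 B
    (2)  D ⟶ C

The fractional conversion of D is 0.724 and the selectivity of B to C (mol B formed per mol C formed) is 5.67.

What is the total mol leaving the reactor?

Conversion of D: D consumed = 0.724 × 329 = 238.2 mol = 2ξ₁ + 1ξ₂.
Selectivity: 2ξ₁ / (1ξ₂) = 5.67 → ξ₁ = 2.835 ξ₂.
Substitute: (2·2.835 + 1) ξ₂ = 238.2 → ξ₂ = 35.71 mol, ξ₁ = 101.2 mol.
Outlet amounts (n = n₀ + Σ ν·ξ):
  D: 329 − 2(101.2) − 1(35.71) = 90.8
  B: 0 + 2(101.2) = 202.5
  C: 0 + 1(35.71) = 35.71
Total out = 90.8 + 202.5 + 35.71 = 329 mol.

329 mol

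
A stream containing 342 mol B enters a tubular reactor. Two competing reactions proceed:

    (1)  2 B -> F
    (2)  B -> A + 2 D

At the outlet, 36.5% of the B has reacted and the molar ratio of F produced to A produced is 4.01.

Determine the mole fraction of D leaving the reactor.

0.0881

Conversion of B: B consumed = 0.365 × 342 = 124.8 mol = 2ξ₁ + 1ξ₂.
Selectivity: 1ξ₁ / (1ξ₂) = 4.01 → ξ₁ = 4.01 ξ₂.
Substitute: (2·4.01 + 1) ξ₂ = 124.8 → ξ₂ = 13.84 mol, ξ₁ = 55.5 mol.
Outlet amounts (n = n₀ + Σ ν·ξ):
  B: 342 − 2(55.5) − 1(13.84) = 217.2
  F: 0 + 1(55.5) = 55.5
  A: 0 + 1(13.84) = 13.84
  D: 0 + 2(13.84) = 27.68
Total out = 314.2 mol; y_D = 27.68 / 314.2 = 0.0881.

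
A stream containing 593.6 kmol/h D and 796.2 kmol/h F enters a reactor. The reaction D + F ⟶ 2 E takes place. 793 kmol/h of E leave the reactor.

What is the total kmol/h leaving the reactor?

For E: n = n₀ + 2ξ → 793 = 0 + 2ξ, giving ξ = 396.5 kmol/h.
Outlet amounts (n = n₀ + ν ξ):
  D: 593.6 − 1(396.5) = 197.1
  F: 796.2 − 1(396.5) = 399.7
  E: 0 + 2(396.5) = 793
Total out = 197.1 + 399.7 + 793 = 1390 kmol/h.

1390 kmol/h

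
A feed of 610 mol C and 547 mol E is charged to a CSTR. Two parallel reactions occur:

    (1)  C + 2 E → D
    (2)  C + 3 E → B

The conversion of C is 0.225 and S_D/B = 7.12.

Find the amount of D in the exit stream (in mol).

120 mol

Conversion of C: C consumed = 0.225 × 610 = 137.2 mol = 1ξ₁ + 1ξ₂.
Selectivity: 1ξ₁ / (1ξ₂) = 7.12 → ξ₁ = 7.12 ξ₂.
Substitute: (1·7.12 + 1) ξ₂ = 137.2 → ξ₂ = 16.9 mol, ξ₁ = 120.3 mol.
Outlet amounts (n = n₀ + Σ ν·ξ):
  C: 610 − 1(120.3) − 1(16.9) = 472.8
  E: 547 − 2(120.3) − 3(16.9) = 255.6
  D: 0 + 1(120.3) = 120.3
  B: 0 + 1(16.9) = 16.9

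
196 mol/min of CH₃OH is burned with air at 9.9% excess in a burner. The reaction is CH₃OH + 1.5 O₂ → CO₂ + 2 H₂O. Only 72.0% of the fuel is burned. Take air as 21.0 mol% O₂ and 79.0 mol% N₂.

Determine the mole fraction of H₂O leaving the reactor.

0.156

Stoichiometric O₂ = 1.5 × 196 = 294 mol/min; O₂ fed = 294 × 1.099 = 323.1 mol/min.
N₂ fed = 323.1 × 79/21 = 1215 mol/min.
Fuel reacted = 0.72 × 196 → ξ = 141.1 mol/min.
Outlet (n = n₀ + ν ξ):
  CH₃OH: 196 − 1(141.1) = 54.88
  O₂: 323.1 − 1.5(141.1) = 111.4
  N₂: 1215 (inert)
  CO₂: 0 + 1(141.1) = 141.1
  H₂O: 0 + 2(141.1) = 282.2
Total out = 1805 mol/min; y_H₂O = 282.2 / 1805 = 0.1564.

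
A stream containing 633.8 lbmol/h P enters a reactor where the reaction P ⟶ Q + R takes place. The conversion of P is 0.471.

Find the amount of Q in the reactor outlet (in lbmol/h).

P reacted = 0.471 × 633.8 = 298.5 lbmol/h; ν_P = −1, so ξ = 298.5/1 = 298.5 lbmol/h.
Outlet amounts (n = n₀ + ν ξ):
  P: 633.8 − 1(298.5) = 335.3
  Q: 0 + 1(298.5) = 298.5
  R: 0 + 1(298.5) = 298.5

299 lbmol/h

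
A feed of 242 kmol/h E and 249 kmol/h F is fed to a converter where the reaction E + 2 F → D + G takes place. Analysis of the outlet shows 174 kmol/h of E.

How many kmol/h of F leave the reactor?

For E: n = n₀ − 1ξ → 174 = 242 − 1ξ, giving ξ = 68 kmol/h.
Outlet amounts (n = n₀ + ν ξ):
  E: 242 − 1(68) = 174
  F: 249 − 2(68) = 113
  D: 0 + 1(68) = 68
  G: 0 + 1(68) = 68

113 kmol/h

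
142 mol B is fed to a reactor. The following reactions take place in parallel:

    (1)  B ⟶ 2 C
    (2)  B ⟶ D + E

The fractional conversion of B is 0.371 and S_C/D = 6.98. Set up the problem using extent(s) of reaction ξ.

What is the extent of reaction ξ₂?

Conversion of B: B consumed = 0.371 × 142 = 52.68 mol = 1ξ₁ + 1ξ₂.
Selectivity: 2ξ₁ / (1ξ₂) = 6.98 → ξ₁ = 3.49 ξ₂.
Substitute: (1·3.49 + 1) ξ₂ = 52.68 → ξ₂ = 11.73 mol, ξ₁ = 40.95 mol.
Outlet amounts (n = n₀ + Σ ν·ξ):
  B: 142 − 1(40.95) − 1(11.73) = 89.32
  C: 0 + 2(40.95) = 81.9
  D: 0 + 1(11.73) = 11.73
  E: 0 + 1(11.73) = 11.73

ξ₂ = 11.7 mol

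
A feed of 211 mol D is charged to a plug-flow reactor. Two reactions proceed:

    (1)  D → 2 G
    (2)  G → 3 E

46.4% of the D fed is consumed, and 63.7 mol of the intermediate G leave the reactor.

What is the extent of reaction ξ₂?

Conversion of D: D consumed = 1ξ₁ = 0.464 × 211 → ξ₁ = 97.9 mol.
G balance: n_G = 0 + 2ξ₁ − 1ξ₂ = 63.7 → ξ₂ = (2·97.9 − 63.7)/1 = 132.1 mol.
Outlet amounts (n = n₀ + Σ ν·ξ):
  D: 211 − 1(97.9) = 113.1
  G: 0 + 2(97.9) − 1(132.1) = 63.7
  E: 0 + 3(132.1) = 396.3

ξ₂ = 132 mol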